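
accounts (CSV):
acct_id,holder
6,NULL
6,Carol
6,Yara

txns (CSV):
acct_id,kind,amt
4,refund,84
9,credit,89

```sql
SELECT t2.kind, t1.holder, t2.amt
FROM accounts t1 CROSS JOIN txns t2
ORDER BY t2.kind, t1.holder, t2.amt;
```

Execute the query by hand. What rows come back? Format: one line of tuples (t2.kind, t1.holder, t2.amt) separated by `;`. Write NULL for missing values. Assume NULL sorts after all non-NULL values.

(credit, Carol, 89); (credit, Yara, 89); (credit, NULL, 89); (refund, Carol, 84); (refund, Yara, 84); (refund, NULL, 84)

CROSS JOIN pairs every row of `accounts` with every row of `txns`: 3 × 2 = 6 rows.
After projecting and ordering:
t2.kind | t1.holder | t2.amt
credit | Carol | 89
credit | Yara | 89
credit | NULL | 89
refund | Carol | 84
refund | Yara | 84
refund | NULL | 84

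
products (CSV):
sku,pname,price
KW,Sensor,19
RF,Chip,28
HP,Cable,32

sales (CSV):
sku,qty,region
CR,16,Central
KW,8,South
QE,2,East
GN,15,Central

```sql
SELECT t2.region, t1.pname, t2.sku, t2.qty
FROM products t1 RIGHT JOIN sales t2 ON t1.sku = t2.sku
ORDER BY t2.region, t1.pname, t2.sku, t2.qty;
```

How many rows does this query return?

4

RIGHT JOIN keeps every row from `sales`; unmatched rows get NULL for `products`'s columns.
Matching on t1.sku = t2.sku.
- t1 row (sku=KW): matches 1 t2 row(s) → 1 output row(s).
- t1 row (sku=RF): no match.
- t1 row (sku=HP): no match.
- 3 row(s) from t2 found no t1 partner → padded with NULL.
Total: 1 matched + 3 padded = 4 rows.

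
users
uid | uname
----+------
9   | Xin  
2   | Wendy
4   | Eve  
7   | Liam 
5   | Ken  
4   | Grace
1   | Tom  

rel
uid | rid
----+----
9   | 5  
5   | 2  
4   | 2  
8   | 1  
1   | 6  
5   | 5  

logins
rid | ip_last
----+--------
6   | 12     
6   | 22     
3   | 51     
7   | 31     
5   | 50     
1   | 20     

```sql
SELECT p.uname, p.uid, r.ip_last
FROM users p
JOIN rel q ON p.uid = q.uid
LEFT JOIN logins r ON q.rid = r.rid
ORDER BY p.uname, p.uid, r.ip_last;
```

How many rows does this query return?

7

Step 1 — p INNER JOIN q on uid → 6 row(s).
Then LEFT JOIN `logins r` on rid: each of those 6 rows is kept; rows whose q.rid has no match in r get NULL for r's columns.
Result: 7 row(s).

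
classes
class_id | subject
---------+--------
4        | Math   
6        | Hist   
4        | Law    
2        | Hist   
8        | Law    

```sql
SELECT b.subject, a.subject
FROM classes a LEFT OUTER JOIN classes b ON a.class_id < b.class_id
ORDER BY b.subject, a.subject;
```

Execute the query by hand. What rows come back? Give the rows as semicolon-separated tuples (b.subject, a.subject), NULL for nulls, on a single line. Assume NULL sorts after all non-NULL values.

(Hist, Hist); (Hist, Law); (Hist, Math); (Law, Hist); (Law, Hist); (Law, Hist); (Law, Law); (Law, Math); (Math, Hist); (NULL, Law)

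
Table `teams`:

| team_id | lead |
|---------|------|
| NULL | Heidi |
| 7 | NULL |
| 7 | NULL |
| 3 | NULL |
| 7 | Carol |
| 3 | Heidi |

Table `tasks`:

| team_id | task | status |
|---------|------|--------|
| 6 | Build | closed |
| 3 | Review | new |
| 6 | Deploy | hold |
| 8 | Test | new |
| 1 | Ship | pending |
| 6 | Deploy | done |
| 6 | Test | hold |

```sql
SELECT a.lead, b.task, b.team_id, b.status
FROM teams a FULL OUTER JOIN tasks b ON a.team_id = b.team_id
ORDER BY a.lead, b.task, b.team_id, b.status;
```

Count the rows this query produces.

FULL OUTER JOIN keeps every row from both sides; unmatched rows get NULL for the other side's columns.
Matching on a.team_id = b.team_id. A NULL in a compared column never satisfies the condition.
- a row (team_id=NULL): no match → kept, b columns NULL.
- a row (team_id=7): no match → kept, b columns NULL.
- a row (team_id=7): no match → kept, b columns NULL.
- a row (team_id=3): matches 1 b row(s) → 1 output row(s).
- a row (team_id=7): no match → kept, b columns NULL.
- a row (team_id=3): matches 1 b row(s) → 1 output row(s).
- plus 6 unmatched b row(s), each kept with NULL a columns.
Total: 2 matched + 10 padded = 12 rows.

12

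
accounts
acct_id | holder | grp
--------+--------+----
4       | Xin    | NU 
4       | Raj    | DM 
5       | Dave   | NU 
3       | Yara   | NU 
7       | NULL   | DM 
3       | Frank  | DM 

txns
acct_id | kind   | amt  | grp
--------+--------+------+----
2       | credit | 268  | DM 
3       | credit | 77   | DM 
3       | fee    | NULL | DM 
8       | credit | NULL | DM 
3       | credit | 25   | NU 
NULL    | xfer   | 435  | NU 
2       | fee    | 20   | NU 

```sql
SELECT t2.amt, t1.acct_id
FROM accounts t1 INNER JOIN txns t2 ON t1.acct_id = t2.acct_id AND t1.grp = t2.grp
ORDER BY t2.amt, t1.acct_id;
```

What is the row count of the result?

3

INNER JOIN keeps only pairs where the ON condition holds.
Matching on t1.acct_id = t2.acct_id AND t1.grp = t2.grp. A NULL in a compared column never satisfies the condition.
- t1[0] acct_id=4, grp=NU → no match; dropped.
- t1[1] acct_id=4, grp=DM → no match; dropped.
- t1[2] acct_id=5, grp=NU → no match; dropped.
- t1[3] acct_id=3, grp=NU → 1 match(es) in t2 → 1 row(s).
- t1[4] acct_id=7, grp=DM → no match; dropped.
- t1[5] acct_id=3, grp=DM → 2 match(es) in t2 → 2 row(s).
Total: 3 rows.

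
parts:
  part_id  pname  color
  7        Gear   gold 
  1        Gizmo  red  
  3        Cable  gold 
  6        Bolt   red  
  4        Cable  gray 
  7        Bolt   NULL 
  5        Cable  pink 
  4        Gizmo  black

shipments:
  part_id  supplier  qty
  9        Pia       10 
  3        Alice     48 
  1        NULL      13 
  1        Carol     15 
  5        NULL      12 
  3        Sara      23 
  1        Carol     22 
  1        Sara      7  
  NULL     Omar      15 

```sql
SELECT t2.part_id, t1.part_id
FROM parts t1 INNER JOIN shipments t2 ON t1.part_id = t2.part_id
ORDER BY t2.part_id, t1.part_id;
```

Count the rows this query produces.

INNER JOIN keeps only pairs where the ON condition holds.
Matching on t1.part_id = t2.part_id. A NULL in a compared column never satisfies the condition.
- part_id=7: no matching t2 row, dropped.
- part_id=1: 4 matching t2 row(s), so 4 row(s) emitted.
- part_id=3: 2 matching t2 row(s), so 2 row(s) emitted.
- part_id=6: no matching t2 row, dropped.
- part_id=4: no matching t2 row, dropped.
- part_id=7: no matching t2 row, dropped.
- part_id=5: 1 matching t2 row(s), so 1 row(s) emitted.
- part_id=4: no matching t2 row, dropped.
Total: 7 rows.

7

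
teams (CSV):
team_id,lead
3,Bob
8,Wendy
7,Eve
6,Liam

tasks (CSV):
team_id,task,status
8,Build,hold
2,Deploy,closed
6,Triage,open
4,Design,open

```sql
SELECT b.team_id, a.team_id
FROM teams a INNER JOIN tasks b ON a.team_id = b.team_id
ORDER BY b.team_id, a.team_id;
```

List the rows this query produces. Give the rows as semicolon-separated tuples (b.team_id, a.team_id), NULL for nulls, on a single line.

(6, 6); (8, 8)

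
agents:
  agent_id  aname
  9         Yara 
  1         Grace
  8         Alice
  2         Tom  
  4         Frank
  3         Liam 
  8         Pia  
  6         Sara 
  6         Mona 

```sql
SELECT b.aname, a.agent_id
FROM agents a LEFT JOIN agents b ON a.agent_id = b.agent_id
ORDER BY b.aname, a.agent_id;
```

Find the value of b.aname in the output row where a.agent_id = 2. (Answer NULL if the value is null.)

LEFT JOIN keeps every row from `agents a`; unmatched rows get NULL for `agents b`'s columns.
Matching on a.agent_id = b.agent_id.
- agent_id=9: 1 matching b row(s), so 1 row(s) emitted.
- agent_id=1: 1 matching b row(s), so 1 row(s) emitted.
- agent_id=8: 2 matching b row(s), so 2 row(s) emitted.
- agent_id=2: 1 matching b row(s), so 1 row(s) emitted.
- agent_id=4: 1 matching b row(s), so 1 row(s) emitted.
- agent_id=3: 1 matching b row(s), so 1 row(s) emitted.
- agent_id=8: 2 matching b row(s), so 2 row(s) emitted.
- agent_id=6: 2 matching b row(s), so 2 row(s) emitted.
- agent_id=6: 2 matching b row(s), so 2 row(s) emitted.

Tom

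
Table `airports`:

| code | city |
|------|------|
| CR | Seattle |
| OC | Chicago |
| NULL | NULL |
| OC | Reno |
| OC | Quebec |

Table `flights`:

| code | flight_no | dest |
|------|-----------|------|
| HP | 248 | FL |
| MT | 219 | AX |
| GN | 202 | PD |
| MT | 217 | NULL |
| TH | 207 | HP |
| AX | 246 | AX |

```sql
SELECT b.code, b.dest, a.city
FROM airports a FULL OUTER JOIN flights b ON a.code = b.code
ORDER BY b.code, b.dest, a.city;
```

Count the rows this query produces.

11

FULL OUTER JOIN keeps every row from both sides; unmatched rows get NULL for the other side's columns.
Matching on a.code = b.code. A NULL in a compared column never satisfies the condition.
- a[0] code=CR → no match; kept with NULLs on the b side.
- a[1] code=OC → no match; kept with NULLs on the b side.
- a[2] code=NULL → no match; kept with NULLs on the b side.
- a[3] code=OC → no match; kept with NULLs on the b side.
- a[4] code=OC → no match; kept with NULLs on the b side.
- 6 row(s) from b found no a partner → padded with NULL.
Total: 0 matched + 11 padded = 11 rows.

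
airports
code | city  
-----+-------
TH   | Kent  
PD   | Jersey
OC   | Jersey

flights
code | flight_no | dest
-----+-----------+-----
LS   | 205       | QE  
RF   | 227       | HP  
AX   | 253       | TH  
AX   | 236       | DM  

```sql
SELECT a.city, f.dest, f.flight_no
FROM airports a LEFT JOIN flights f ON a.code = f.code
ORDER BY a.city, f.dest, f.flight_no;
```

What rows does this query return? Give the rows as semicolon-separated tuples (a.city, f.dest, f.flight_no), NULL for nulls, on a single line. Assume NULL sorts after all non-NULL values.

LEFT JOIN keeps every row from `airports`; unmatched rows get NULL for `flights`'s columns.
Matching on a.code = f.code.
- a row (code=TH): no match → kept, f columns NULL.
- a row (code=PD): no match → kept, f columns NULL.
- a row (code=OC): no match → kept, f columns NULL.
After projecting and ordering:
a.city | f.dest | f.flight_no
Jersey | NULL | NULL
Jersey | NULL | NULL
Kent | NULL | NULL

(Jersey, NULL, NULL); (Jersey, NULL, NULL); (Kent, NULL, NULL)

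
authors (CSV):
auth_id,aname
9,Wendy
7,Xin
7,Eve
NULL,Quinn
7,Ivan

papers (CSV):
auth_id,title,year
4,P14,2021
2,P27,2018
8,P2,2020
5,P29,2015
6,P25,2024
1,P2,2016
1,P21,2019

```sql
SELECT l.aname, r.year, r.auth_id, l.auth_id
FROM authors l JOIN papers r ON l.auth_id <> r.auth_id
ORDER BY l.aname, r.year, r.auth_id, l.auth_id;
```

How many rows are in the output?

28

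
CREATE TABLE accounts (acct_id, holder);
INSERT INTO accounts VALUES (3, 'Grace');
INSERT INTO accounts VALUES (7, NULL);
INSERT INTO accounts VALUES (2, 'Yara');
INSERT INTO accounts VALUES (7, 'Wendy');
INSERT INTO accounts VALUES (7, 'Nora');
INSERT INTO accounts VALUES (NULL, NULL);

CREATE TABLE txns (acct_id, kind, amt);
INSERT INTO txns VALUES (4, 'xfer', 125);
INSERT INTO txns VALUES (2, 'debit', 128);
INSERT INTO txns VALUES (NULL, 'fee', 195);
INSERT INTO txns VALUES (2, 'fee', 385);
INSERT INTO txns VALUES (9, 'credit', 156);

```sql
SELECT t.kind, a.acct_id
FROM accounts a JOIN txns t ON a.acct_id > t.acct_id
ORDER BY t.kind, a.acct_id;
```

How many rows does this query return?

11

INNER JOIN keeps only pairs where the ON condition holds.
Matching on a.acct_id > t.acct_id. A NULL in a compared column never satisfies the condition.
- a (acct_id=3) pairs with 2 row(s) of t.
- a (acct_id=7) pairs with 3 row(s) of t.
- a (acct_id=2) has no partner → excluded.
- a (acct_id=7) pairs with 3 row(s) of t.
- a (acct_id=7) pairs with 3 row(s) of t.
- a (acct_id=NULL) has no partner → excluded.
Total: 11 rows.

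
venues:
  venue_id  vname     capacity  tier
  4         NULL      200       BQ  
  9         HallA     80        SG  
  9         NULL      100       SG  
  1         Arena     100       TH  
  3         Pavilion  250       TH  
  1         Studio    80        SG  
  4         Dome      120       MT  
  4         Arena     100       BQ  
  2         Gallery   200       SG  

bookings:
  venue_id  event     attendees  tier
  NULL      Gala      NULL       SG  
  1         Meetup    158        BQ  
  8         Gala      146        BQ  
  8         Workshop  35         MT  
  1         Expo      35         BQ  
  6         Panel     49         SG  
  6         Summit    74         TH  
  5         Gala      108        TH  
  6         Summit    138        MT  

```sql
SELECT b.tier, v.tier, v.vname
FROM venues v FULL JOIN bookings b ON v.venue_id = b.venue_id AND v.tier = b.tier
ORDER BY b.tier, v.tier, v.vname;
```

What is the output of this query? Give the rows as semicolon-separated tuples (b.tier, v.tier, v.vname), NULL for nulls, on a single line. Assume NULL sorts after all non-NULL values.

(BQ, NULL, NULL); (BQ, NULL, NULL); (BQ, NULL, NULL); (MT, NULL, NULL); (MT, NULL, NULL); (SG, NULL, NULL); (SG, NULL, NULL); (TH, NULL, NULL); (TH, NULL, NULL); (NULL, BQ, Arena); (NULL, BQ, NULL); (NULL, MT, Dome); (NULL, SG, Gallery); (NULL, SG, HallA); (NULL, SG, Studio); (NULL, SG, NULL); (NULL, TH, Arena); (NULL, TH, Pavilion)

FULL OUTER JOIN keeps every row from both sides; unmatched rows get NULL for the other side's columns.
Matching on v.venue_id = b.venue_id AND v.tier = b.tier. A NULL in a compared column never satisfies the condition.
- v[0] venue_id=4, tier=BQ → no match; kept with NULLs on the b side.
- v[1] venue_id=9, tier=SG → no match; kept with NULLs on the b side.
- v[2] venue_id=9, tier=SG → no match; kept with NULLs on the b side.
- v[3] venue_id=1, tier=TH → no match; kept with NULLs on the b side.
- v[4] venue_id=3, tier=TH → no match; kept with NULLs on the b side.
- v[5] venue_id=1, tier=SG → no match; kept with NULLs on the b side.
- v[6] venue_id=4, tier=MT → no match; kept with NULLs on the b side.
- v[7] venue_id=4, tier=BQ → no match; kept with NULLs on the b side.
- v[8] venue_id=2, tier=SG → no match; kept with NULLs on the b side.
- plus 9 unmatched b row(s), each kept with NULL v columns.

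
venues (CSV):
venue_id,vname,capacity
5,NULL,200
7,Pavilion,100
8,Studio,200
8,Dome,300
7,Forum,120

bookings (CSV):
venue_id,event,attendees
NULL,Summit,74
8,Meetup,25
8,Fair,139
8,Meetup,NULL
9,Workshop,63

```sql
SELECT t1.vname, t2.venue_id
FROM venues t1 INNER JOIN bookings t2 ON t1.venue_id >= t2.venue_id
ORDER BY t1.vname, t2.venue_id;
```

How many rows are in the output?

6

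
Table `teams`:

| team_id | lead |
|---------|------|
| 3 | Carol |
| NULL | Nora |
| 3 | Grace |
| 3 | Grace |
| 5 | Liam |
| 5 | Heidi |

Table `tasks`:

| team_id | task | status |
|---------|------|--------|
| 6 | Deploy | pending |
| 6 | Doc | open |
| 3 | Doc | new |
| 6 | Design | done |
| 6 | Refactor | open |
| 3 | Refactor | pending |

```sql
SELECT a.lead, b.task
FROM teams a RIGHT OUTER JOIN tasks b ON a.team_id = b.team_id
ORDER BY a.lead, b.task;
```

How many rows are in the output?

RIGHT JOIN keeps every row from `tasks`; unmatched rows get NULL for `teams`'s columns.
Matching on a.team_id = b.team_id. A NULL in a compared column never satisfies the condition.
- team_id=3: 2 matching b row(s), so 2 row(s) emitted.
- team_id=NULL: no matching b row.
- team_id=3: 2 matching b row(s), so 2 row(s) emitted.
- team_id=3: 2 matching b row(s), so 2 row(s) emitted.
- team_id=5: no matching b row.
- team_id=5: no matching b row.
- 4 row(s) from b found no a partner → padded with NULL.
Total: 6 matched + 4 padded = 10 rows.

10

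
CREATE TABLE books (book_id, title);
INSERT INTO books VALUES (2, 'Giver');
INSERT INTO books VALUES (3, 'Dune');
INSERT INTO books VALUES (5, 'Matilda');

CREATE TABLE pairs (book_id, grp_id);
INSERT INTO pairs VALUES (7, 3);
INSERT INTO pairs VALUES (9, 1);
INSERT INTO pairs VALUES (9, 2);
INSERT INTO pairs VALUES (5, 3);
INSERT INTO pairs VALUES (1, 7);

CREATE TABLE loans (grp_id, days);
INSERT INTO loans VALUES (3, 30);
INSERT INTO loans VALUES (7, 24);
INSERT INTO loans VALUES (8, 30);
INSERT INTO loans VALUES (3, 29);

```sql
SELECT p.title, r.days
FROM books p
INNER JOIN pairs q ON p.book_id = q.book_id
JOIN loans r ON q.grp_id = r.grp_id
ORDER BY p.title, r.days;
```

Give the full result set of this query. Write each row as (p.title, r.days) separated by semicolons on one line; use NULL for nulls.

(Matilda, 29); (Matilda, 30)

Joins associate left-to-right: books INNER JOIN pairs on book_id gives 1 intermediate row(s).
Then INNER JOIN `loans r` on grp_id: keep only rows whose q.grp_id appears in r.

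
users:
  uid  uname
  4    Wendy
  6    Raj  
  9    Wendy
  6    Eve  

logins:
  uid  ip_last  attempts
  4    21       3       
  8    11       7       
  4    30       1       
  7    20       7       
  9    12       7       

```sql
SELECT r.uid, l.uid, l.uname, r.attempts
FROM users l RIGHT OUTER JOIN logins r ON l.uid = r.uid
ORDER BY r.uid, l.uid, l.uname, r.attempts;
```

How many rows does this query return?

5

RIGHT JOIN keeps every row from `logins`; unmatched rows get NULL for `users`'s columns.
Matching on l.uid = r.uid.
- uid=4: 2 matching r row(s), so 2 row(s) emitted.
- uid=6: no matching r row.
- uid=9: 1 matching r row(s), so 1 row(s) emitted.
- uid=6: no matching r row.
- 2 row(s) from r found no l partner → padded with NULL.
Total: 3 matched + 2 padded = 5 rows.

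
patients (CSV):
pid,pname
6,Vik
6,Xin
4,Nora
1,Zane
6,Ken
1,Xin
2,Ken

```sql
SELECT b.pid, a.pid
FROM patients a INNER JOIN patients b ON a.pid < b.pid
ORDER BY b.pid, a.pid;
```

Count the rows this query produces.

INNER JOIN keeps only pairs where the ON condition holds.
Matching on a.pid < b.pid.
- a (pid=6) has no partner → excluded.
- a (pid=6) has no partner → excluded.
- a (pid=4) pairs with 3 row(s) of b.
- a (pid=1) pairs with 5 row(s) of b.
- a (pid=6) has no partner → excluded.
- a (pid=1) pairs with 5 row(s) of b.
- a (pid=2) pairs with 4 row(s) of b.
Total: 17 rows.

17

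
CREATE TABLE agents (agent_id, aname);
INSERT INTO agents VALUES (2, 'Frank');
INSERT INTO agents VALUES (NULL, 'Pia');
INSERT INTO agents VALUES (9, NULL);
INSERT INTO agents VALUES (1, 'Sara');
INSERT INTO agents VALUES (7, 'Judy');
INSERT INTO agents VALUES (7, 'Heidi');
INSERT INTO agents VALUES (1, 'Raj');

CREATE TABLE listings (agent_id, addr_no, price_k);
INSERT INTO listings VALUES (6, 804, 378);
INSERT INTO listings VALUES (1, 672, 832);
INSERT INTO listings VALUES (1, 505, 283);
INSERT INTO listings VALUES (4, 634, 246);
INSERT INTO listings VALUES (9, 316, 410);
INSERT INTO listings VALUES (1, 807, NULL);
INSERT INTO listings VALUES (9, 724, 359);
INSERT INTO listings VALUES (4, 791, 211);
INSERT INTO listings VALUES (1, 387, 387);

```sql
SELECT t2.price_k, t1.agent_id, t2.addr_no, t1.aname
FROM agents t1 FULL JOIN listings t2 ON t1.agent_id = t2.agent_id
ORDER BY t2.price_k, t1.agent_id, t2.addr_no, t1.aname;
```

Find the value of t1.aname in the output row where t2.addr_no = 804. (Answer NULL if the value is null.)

NULL

FULL OUTER JOIN keeps every row from both sides; unmatched rows get NULL for the other side's columns.
Matching on t1.agent_id = t2.agent_id. A NULL in a compared column never satisfies the condition.
- agent_id=2: no t2 row matches, row kept with t2 columns NULL.
- agent_id=NULL: no t2 row matches, row kept with t2 columns NULL.
- agent_id=9: 2 matching t2 row(s), so 2 row(s) emitted.
- agent_id=1: 4 matching t2 row(s), so 4 row(s) emitted.
- agent_id=7: no t2 row matches, row kept with t2 columns NULL.
- agent_id=7: no t2 row matches, row kept with t2 columns NULL.
- agent_id=1: 4 matching t2 row(s), so 4 row(s) emitted.
- plus 3 unmatched t2 row(s), each kept with NULL t1 columns.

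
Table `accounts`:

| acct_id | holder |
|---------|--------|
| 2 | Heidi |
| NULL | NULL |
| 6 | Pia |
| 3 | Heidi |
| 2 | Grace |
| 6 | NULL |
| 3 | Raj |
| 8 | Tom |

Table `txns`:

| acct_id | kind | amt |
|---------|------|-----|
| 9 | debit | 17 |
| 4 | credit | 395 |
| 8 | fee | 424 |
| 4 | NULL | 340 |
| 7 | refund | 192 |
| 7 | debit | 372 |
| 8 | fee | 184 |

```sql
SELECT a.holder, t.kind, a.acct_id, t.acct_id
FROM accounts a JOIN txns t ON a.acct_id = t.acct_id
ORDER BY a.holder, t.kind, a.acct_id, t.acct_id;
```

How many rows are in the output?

INNER JOIN keeps only pairs where the ON condition holds.
Matching on a.acct_id = t.acct_id. A NULL in a compared column never satisfies the condition.
Matched pairs: 2.
Total: 2 rows.

2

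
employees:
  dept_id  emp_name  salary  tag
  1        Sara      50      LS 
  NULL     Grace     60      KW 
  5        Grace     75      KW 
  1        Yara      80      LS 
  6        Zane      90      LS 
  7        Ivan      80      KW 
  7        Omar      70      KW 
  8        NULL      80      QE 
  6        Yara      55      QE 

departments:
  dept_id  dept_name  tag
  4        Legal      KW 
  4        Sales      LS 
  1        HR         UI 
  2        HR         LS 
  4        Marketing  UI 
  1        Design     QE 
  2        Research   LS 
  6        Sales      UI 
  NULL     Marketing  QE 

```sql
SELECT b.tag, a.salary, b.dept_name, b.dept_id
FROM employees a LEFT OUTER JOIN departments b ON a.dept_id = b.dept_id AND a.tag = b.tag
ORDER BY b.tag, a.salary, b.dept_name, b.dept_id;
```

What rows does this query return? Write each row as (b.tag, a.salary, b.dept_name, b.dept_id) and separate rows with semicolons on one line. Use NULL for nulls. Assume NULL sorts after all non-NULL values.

LEFT JOIN keeps every row from `employees`; unmatched rows get NULL for `departments`'s columns.
Matching on a.dept_id = b.dept_id AND a.tag = b.tag. A NULL in a compared column never satisfies the condition.
Matched pairs: 0; unmatched a rows kept: 9.

(NULL, 50, NULL, NULL); (NULL, 55, NULL, NULL); (NULL, 60, NULL, NULL); (NULL, 70, NULL, NULL); (NULL, 75, NULL, NULL); (NULL, 80, NULL, NULL); (NULL, 80, NULL, NULL); (NULL, 80, NULL, NULL); (NULL, 90, NULL, NULL)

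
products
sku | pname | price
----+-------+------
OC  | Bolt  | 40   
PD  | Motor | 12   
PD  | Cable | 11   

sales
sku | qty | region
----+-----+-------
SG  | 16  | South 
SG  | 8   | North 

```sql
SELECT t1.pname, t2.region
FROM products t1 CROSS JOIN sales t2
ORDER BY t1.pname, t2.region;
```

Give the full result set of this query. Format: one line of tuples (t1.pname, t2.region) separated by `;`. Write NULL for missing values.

CROSS JOIN pairs every row of `products` with every row of `sales`: 3 × 2 = 6 rows.

(Bolt, North); (Bolt, South); (Cable, North); (Cable, South); (Motor, North); (Motor, South)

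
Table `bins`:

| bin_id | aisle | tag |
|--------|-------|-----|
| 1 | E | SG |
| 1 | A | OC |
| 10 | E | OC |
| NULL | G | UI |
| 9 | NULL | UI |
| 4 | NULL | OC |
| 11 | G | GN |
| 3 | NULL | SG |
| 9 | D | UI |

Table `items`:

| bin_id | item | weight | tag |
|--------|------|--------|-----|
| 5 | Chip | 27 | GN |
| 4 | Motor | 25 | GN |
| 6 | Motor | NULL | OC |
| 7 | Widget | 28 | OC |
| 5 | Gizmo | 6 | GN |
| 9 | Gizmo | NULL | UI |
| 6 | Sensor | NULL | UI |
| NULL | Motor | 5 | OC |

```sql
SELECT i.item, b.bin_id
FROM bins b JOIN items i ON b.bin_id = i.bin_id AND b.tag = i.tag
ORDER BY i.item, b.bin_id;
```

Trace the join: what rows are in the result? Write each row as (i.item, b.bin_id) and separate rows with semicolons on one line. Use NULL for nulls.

(Gizmo, 9); (Gizmo, 9)

INNER JOIN keeps only pairs where the ON condition holds.
Matching on b.bin_id = i.bin_id AND b.tag = i.tag. A NULL in a compared column never satisfies the condition.
- bin_id=1, tag=SG: no matching i row, dropped.
- bin_id=1, tag=OC: no matching i row, dropped.
- bin_id=10, tag=OC: no matching i row, dropped.
- bin_id=NULL, tag=UI: no matching i row, dropped.
- bin_id=9, tag=UI: 1 matching i row(s), so 1 row(s) emitted.
- bin_id=4, tag=OC: no matching i row, dropped.
- bin_id=11, tag=GN: no matching i row, dropped.
- bin_id=3, tag=SG: no matching i row, dropped.
- bin_id=9, tag=UI: 1 matching i row(s), so 1 row(s) emitted.
After projecting and ordering:
i.item | b.bin_id
Gizmo | 9
Gizmo | 9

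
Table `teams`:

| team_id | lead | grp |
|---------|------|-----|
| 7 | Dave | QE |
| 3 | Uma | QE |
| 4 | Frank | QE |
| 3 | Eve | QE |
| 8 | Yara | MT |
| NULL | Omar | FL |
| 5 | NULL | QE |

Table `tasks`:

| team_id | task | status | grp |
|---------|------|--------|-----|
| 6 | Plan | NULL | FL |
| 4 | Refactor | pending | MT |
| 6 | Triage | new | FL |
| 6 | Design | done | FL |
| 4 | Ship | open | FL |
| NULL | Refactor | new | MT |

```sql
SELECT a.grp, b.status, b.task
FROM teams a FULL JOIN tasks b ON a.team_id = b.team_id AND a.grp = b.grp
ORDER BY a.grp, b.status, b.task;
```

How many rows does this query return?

13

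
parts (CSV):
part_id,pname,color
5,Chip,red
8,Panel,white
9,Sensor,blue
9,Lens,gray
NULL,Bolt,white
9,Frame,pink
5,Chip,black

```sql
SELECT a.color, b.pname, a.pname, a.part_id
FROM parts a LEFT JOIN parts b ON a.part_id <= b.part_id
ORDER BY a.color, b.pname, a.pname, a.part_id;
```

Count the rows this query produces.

26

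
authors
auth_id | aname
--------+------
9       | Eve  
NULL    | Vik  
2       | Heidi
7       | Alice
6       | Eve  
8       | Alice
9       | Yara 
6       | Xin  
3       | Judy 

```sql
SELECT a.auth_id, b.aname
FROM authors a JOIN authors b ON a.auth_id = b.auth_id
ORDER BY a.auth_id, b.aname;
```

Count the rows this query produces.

12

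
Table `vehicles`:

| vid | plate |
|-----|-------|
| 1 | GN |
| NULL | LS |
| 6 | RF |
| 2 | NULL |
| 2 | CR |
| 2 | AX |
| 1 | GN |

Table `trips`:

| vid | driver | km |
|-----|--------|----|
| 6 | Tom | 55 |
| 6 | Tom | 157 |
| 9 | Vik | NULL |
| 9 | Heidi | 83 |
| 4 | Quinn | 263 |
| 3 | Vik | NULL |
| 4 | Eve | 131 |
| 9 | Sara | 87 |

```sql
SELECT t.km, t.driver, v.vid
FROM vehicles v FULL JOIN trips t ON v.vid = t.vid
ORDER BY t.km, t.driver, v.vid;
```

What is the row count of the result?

FULL OUTER JOIN keeps every row from both sides; unmatched rows get NULL for the other side's columns.
Matching on v.vid = t.vid. A NULL in a compared column never satisfies the condition.
- v (vid=1) has no partner → padded with NULL.
- v (vid=NULL) has no partner → padded with NULL.
- v (vid=6) pairs with 2 row(s) of t.
- v (vid=2) has no partner → padded with NULL.
- v (vid=2) has no partner → padded with NULL.
- v (vid=2) has no partner → padded with NULL.
- v (vid=1) has no partner → padded with NULL.
- 6 row(s) from t found no v partner → padded with NULL.
Total: 2 matched + 12 padded = 14 rows.

14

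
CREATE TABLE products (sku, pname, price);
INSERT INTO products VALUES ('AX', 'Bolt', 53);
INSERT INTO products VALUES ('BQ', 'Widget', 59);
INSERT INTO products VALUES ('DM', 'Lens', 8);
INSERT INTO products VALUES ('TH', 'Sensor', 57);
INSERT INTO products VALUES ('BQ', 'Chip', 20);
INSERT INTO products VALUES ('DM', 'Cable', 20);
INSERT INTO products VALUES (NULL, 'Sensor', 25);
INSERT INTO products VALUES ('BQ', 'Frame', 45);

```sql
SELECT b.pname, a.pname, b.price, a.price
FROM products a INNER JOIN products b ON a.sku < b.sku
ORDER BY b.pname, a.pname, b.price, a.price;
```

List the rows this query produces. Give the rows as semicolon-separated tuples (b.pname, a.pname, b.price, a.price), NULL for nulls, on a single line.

INNER JOIN keeps only pairs where the ON condition holds.
Matching on a.sku < b.sku. A NULL in a compared column never satisfies the condition.
- sku=AX: 6 matching b row(s), so 6 row(s) emitted.
- sku=BQ: 3 matching b row(s), so 3 row(s) emitted.
- sku=DM: 1 matching b row(s), so 1 row(s) emitted.
- sku=TH: no matching b row, dropped.
- sku=BQ: 3 matching b row(s), so 3 row(s) emitted.
- sku=DM: 1 matching b row(s), so 1 row(s) emitted.
- sku=NULL: no matching b row, dropped.
- sku=BQ: 3 matching b row(s), so 3 row(s) emitted.

(Cable, Bolt, 20, 53); (Cable, Chip, 20, 20); (Cable, Frame, 20, 45); (Cable, Widget, 20, 59); (Chip, Bolt, 20, 53); (Frame, Bolt, 45, 53); (Lens, Bolt, 8, 53); (Lens, Chip, 8, 20); (Lens, Frame, 8, 45); (Lens, Widget, 8, 59); (Sensor, Bolt, 57, 53); (Sensor, Cable, 57, 20); (Sensor, Chip, 57, 20); (Sensor, Frame, 57, 45); (Sensor, Lens, 57, 8); (Sensor, Widget, 57, 59); (Widget, Bolt, 59, 53)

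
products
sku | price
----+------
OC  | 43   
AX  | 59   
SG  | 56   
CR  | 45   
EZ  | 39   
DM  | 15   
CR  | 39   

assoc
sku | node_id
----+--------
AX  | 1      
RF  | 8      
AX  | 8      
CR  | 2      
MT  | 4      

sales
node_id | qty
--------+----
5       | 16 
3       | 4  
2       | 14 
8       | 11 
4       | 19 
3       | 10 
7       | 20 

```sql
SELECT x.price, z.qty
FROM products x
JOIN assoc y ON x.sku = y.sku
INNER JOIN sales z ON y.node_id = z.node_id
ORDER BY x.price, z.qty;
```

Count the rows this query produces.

3

Step 1 — x INNER JOIN y on sku → 4 row(s).
Then INNER JOIN `sales z` on node_id: keep only rows whose y.node_id appears in z.
Result: 3 row(s).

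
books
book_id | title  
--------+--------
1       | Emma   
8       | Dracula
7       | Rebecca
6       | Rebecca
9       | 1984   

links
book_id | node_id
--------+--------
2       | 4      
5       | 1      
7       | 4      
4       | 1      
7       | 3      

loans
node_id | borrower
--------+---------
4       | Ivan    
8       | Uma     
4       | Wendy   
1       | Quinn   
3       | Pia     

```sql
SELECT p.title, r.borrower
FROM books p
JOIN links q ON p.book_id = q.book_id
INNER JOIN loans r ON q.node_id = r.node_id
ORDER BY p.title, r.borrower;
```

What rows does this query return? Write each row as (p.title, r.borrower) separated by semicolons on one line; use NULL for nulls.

Step 1 — p INNER JOIN q on book_id → 2 row(s).
Then INNER JOIN `loans r` on node_id: keep only rows whose q.node_id appears in r.

(Rebecca, Ivan); (Rebecca, Pia); (Rebecca, Wendy)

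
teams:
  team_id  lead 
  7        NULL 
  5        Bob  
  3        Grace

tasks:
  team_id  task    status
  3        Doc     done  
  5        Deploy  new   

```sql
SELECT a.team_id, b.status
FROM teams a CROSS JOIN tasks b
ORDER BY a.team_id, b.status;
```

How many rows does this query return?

CROSS JOIN pairs every row of `teams` with every row of `tasks`: 3 × 2 = 6 rows.

6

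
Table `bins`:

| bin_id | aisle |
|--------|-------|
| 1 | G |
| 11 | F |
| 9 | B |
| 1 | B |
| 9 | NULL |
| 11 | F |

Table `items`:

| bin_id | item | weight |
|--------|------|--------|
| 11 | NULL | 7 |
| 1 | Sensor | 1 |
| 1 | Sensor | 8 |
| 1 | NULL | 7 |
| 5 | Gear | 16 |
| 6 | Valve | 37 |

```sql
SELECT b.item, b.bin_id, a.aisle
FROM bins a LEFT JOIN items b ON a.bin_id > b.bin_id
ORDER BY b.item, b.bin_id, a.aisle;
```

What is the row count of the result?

22

LEFT JOIN keeps every row from `bins`; unmatched rows get NULL for `items`'s columns.
Matching on a.bin_id > b.bin_id.
- a[0] bin_id=1 → no match; kept with NULLs on the b side.
- a[1] bin_id=11 → 5 match(es) in b → 5 row(s).
- a[2] bin_id=9 → 5 match(es) in b → 5 row(s).
- a[3] bin_id=1 → no match; kept with NULLs on the b side.
- a[4] bin_id=9 → 5 match(es) in b → 5 row(s).
- a[5] bin_id=11 → 5 match(es) in b → 5 row(s).
Total: 20 matched + 2 padded = 22 rows.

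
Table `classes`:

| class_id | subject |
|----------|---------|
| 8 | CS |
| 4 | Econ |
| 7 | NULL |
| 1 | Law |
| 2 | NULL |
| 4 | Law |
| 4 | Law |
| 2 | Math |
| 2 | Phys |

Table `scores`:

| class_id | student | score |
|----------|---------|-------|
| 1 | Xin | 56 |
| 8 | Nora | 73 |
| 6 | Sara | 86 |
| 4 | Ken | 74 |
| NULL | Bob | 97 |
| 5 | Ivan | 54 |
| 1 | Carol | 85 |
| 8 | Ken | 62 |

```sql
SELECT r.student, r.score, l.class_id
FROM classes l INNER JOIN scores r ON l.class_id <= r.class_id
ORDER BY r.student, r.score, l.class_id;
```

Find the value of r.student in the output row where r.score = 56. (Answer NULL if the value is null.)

Xin

INNER JOIN keeps only pairs where the ON condition holds.
Matching on l.class_id <= r.class_id. A NULL in a compared column never satisfies the condition.
- l row (class_id=8): matches 2 r row(s) → 2 output row(s).
- l row (class_id=4): matches 5 r row(s) → 5 output row(s).
- l row (class_id=7): matches 2 r row(s) → 2 output row(s).
- l row (class_id=1): matches 7 r row(s) → 7 output row(s).
- l row (class_id=2): matches 5 r row(s) → 5 output row(s).
- l row (class_id=4): matches 5 r row(s) → 5 output row(s).
- l row (class_id=4): matches 5 r row(s) → 5 output row(s).
- l row (class_id=2): matches 5 r row(s) → 5 output row(s).
- l row (class_id=2): matches 5 r row(s) → 5 output row(s).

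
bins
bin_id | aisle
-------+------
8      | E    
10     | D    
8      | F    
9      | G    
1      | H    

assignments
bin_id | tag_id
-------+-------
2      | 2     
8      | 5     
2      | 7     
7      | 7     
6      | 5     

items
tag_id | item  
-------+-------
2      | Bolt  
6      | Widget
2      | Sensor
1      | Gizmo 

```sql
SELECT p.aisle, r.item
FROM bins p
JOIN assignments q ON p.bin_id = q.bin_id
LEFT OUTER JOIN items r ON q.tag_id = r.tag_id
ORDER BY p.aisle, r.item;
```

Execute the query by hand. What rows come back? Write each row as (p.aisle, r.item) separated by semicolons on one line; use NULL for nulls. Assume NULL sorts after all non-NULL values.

(E, NULL); (F, NULL)

Evaluate left to right. First `bins p INNER JOIN assignments q` on bin_id: 2 row(s).
Then LEFT JOIN `items r` on tag_id: each of those 2 rows is kept; rows whose q.tag_id has no match in r get NULL for r's columns.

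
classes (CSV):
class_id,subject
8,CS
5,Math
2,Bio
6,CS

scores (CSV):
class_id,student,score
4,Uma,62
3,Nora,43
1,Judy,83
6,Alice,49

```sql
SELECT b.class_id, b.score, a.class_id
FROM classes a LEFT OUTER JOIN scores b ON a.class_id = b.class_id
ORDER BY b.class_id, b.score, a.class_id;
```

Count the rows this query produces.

LEFT JOIN keeps every row from `classes`; unmatched rows get NULL for `scores`'s columns.
Matching on a.class_id = b.class_id.
Matched pairs: 1; unmatched a rows kept: 3.
Total: 1 matched + 3 padded = 4 rows.

4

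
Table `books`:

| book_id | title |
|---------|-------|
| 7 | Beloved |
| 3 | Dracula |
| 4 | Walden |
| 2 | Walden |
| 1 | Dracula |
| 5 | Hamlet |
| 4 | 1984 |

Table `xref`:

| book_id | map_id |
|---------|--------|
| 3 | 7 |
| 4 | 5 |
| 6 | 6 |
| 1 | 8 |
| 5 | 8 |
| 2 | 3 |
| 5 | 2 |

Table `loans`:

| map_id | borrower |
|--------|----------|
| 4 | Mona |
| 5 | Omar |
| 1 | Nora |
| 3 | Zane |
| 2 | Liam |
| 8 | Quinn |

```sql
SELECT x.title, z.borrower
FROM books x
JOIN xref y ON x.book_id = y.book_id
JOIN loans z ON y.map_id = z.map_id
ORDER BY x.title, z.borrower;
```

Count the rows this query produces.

Joins associate left-to-right: books INNER JOIN xref on book_id gives 7 intermediate row(s).
Then INNER JOIN `loans z` on map_id: keep only rows whose y.map_id appears in z.
Result: 6 row(s).

6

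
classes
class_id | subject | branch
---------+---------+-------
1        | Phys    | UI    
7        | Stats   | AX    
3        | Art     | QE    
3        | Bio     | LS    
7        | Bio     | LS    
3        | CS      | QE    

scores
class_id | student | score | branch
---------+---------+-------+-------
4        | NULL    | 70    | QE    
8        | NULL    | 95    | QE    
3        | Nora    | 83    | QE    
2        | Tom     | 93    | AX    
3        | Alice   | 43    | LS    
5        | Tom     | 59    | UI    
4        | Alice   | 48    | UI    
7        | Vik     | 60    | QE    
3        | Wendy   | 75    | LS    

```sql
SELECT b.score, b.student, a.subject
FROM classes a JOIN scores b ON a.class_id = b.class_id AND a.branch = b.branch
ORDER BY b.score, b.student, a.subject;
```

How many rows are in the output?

INNER JOIN keeps only pairs where the ON condition holds.
Matching on a.class_id = b.class_id AND a.branch = b.branch.
- class_id=1, branch=UI: no matching b row, dropped.
- class_id=7, branch=AX: no matching b row, dropped.
- class_id=3, branch=QE: 1 matching b row(s), so 1 row(s) emitted.
- class_id=3, branch=LS: 2 matching b row(s), so 2 row(s) emitted.
- class_id=7, branch=LS: no matching b row, dropped.
- class_id=3, branch=QE: 1 matching b row(s), so 1 row(s) emitted.
Total: 4 rows.

4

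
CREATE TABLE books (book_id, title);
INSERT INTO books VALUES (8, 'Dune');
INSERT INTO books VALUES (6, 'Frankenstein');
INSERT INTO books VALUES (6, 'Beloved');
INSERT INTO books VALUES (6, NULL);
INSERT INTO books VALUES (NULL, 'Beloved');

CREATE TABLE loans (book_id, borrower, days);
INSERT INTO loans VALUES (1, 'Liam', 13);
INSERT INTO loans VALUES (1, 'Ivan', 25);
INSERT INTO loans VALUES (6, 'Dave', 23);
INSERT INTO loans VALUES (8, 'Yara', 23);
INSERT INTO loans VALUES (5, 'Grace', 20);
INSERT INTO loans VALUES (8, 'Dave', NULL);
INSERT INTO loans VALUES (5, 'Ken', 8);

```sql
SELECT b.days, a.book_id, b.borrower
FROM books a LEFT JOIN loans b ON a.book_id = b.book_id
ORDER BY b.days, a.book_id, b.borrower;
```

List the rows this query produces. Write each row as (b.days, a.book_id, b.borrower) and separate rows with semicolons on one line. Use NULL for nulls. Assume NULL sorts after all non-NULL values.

LEFT JOIN keeps every row from `books`; unmatched rows get NULL for `loans`'s columns.
Matching on a.book_id = b.book_id. A NULL in a compared column never satisfies the condition.
- a[0] book_id=8 → 2 match(es) in b → 2 row(s).
- a[1] book_id=6 → 1 match(es) in b → 1 row(s).
- a[2] book_id=6 → 1 match(es) in b → 1 row(s).
- a[3] book_id=6 → 1 match(es) in b → 1 row(s).
- a[4] book_id=NULL → no match; kept with NULLs on the b side.
After projecting and ordering:
b.days | a.book_id | b.borrower
23 | 6 | Dave
23 | 6 | Dave
23 | 6 | Dave
23 | 8 | Yara
NULL | 8 | Dave
NULL | NULL | NULL

(23, 6, Dave); (23, 6, Dave); (23, 6, Dave); (23, 8, Yara); (NULL, 8, Dave); (NULL, NULL, NULL)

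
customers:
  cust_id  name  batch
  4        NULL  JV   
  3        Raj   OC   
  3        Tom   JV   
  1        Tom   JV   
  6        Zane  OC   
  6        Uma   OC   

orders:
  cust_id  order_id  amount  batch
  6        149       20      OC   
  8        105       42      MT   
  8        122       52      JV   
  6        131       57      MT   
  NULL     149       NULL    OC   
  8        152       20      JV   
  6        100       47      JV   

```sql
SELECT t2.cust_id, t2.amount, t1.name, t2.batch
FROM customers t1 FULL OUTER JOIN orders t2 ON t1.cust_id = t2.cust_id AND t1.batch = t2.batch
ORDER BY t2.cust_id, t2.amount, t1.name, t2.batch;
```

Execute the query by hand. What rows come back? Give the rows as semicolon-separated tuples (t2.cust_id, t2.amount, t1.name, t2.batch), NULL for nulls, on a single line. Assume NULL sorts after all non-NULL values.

FULL OUTER JOIN keeps every row from both sides; unmatched rows get NULL for the other side's columns.
Matching on t1.cust_id = t2.cust_id AND t1.batch = t2.batch. A NULL in a compared column never satisfies the condition.
Matched pairs: 2; unmatched t1 rows kept: 4; unmatched t2 rows kept: 6.

(6, 20, Uma, OC); (6, 20, Zane, OC); (6, 47, NULL, JV); (6, 57, NULL, MT); (8, 20, NULL, JV); (8, 42, NULL, MT); (8, 52, NULL, JV); (NULL, NULL, Raj, NULL); (NULL, NULL, Tom, NULL); (NULL, NULL, Tom, NULL); (NULL, NULL, NULL, OC); (NULL, NULL, NULL, NULL)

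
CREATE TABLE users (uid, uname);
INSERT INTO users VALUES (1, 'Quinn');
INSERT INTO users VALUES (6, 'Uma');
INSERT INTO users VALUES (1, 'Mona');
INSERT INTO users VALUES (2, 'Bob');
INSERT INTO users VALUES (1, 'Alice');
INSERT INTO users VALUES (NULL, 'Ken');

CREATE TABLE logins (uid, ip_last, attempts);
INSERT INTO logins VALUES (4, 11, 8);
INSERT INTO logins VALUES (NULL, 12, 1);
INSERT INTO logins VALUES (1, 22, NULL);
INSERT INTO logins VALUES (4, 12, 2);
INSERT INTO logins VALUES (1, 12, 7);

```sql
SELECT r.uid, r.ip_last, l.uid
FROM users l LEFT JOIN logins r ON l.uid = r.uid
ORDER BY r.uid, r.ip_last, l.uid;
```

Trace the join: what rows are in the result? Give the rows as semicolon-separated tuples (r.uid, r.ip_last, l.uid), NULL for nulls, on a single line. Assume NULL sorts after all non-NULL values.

(1, 12, 1); (1, 12, 1); (1, 12, 1); (1, 22, 1); (1, 22, 1); (1, 22, 1); (NULL, NULL, 2); (NULL, NULL, 6); (NULL, NULL, NULL)

LEFT JOIN keeps every row from `users`; unmatched rows get NULL for `logins`'s columns.
Matching on l.uid = r.uid. A NULL in a compared column never satisfies the condition.
- uid=1: 2 matching r row(s), so 2 row(s) emitted.
- uid=6: no r row matches, row kept with r columns NULL.
- uid=1: 2 matching r row(s), so 2 row(s) emitted.
- uid=2: no r row matches, row kept with r columns NULL.
- uid=1: 2 matching r row(s), so 2 row(s) emitted.
- uid=NULL: no r row matches, row kept with r columns NULL.
After projecting and ordering:
r.uid | r.ip_last | l.uid
1 | 12 | 1
1 | 12 | 1
1 | 12 | 1
1 | 22 | 1
1 | 22 | 1
1 | 22 | 1
NULL | NULL | 2
NULL | NULL | 6
NULL | NULL | NULL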